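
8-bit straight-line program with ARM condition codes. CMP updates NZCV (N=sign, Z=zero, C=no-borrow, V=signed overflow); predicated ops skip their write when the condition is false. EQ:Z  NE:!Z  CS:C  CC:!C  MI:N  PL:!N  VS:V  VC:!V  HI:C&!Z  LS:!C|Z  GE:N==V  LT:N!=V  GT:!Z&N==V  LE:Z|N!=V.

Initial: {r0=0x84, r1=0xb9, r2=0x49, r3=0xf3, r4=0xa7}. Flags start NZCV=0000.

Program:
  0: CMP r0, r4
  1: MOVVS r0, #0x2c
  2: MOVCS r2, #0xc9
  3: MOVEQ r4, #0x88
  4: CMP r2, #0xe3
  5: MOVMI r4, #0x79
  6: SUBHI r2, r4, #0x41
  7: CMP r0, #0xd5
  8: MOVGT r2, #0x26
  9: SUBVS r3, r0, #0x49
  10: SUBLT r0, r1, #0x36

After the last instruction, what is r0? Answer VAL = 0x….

VAL = 0x83

0: ✓ CMP  NZCV=1000
1: · MOVVS
2: · MOVCS
3: · MOVEQ
4: ✓ CMP  NZCV=0000
5: · MOVMI
6: · SUBHI
7: ✓ CMP  NZCV=1000
8: · MOVGT
9: · SUBVS
10: ✓ SUBLT  r0←0x83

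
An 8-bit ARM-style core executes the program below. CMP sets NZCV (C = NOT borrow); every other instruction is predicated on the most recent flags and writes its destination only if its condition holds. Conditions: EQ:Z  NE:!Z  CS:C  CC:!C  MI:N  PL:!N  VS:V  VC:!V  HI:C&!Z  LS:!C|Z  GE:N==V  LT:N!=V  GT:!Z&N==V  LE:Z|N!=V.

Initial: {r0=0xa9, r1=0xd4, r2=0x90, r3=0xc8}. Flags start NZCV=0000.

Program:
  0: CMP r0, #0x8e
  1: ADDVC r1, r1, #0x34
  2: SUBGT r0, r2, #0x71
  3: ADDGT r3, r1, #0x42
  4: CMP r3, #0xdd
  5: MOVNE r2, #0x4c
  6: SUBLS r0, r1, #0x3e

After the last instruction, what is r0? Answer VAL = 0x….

VAL = 0xca

[0] flags=0010 → (cmp)
[1] flags=0010 VC?T → r1=0x08
[2] flags=0010 GT?T → r0=0x1f
[3] flags=0010 GT?T → r3=0x4a
[4] flags=0000 → (cmp)
[5] flags=0000 NE?T → r2=0x4c
[6] flags=0000 LS?T → r0=0xca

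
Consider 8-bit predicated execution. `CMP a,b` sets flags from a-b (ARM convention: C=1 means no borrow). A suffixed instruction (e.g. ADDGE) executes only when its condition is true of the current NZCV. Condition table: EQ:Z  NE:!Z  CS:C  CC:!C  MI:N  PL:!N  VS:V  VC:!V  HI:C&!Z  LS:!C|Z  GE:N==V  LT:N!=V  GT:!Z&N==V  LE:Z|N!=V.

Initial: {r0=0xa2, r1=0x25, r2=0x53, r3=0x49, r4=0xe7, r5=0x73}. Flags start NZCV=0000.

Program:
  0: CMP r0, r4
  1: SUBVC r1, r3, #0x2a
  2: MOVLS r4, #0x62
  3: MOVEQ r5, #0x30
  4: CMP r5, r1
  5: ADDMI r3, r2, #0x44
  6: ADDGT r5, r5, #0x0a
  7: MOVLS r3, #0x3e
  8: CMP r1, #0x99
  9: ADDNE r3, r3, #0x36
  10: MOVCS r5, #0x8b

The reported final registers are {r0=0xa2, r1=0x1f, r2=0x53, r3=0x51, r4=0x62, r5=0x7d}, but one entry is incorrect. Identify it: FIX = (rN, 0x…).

FIX = (r3, 0x7f)

0: ✓ CMP  NZCV=1000
1: ✓ SUBVC  r1←0x1f
2: ✓ MOVLS  r4←0x62
3: · MOVEQ
4: ✓ CMP  NZCV=0010
5: · ADDMI
6: ✓ ADDGT  r5←0x7d
7: · MOVLS
8: ✓ CMP  NZCV=1001
9: ✓ ADDNE  r3←0x7f
10: · MOVCS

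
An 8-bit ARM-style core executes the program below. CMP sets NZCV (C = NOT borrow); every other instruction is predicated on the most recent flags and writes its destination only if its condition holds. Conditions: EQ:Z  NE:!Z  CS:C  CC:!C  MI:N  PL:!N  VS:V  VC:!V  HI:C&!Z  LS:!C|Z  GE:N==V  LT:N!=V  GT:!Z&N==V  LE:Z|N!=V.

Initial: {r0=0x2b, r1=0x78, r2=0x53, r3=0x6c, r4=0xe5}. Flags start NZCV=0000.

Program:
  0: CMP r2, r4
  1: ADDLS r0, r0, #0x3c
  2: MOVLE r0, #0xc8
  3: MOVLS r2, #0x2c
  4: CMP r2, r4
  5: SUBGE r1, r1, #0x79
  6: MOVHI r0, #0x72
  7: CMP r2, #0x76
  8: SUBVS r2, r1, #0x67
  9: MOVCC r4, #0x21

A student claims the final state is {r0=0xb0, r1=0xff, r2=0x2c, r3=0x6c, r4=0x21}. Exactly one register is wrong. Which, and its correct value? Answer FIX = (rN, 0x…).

FIX = (r0, 0x67)

[0] flags=0000 → (cmp)
[1] flags=0000 LS?T → r0=0x67
[2] flags=0000 LE?F → skip
[3] flags=0000 LS?T → r2=0x2c
[4] flags=0000 → (cmp)
[5] flags=0000 GE?T → r1=0xff
[6] flags=0000 HI?F → skip
[7] flags=1000 → (cmp)
[8] flags=1000 VS?F → skip
[9] flags=1000 CC?T → r4=0x21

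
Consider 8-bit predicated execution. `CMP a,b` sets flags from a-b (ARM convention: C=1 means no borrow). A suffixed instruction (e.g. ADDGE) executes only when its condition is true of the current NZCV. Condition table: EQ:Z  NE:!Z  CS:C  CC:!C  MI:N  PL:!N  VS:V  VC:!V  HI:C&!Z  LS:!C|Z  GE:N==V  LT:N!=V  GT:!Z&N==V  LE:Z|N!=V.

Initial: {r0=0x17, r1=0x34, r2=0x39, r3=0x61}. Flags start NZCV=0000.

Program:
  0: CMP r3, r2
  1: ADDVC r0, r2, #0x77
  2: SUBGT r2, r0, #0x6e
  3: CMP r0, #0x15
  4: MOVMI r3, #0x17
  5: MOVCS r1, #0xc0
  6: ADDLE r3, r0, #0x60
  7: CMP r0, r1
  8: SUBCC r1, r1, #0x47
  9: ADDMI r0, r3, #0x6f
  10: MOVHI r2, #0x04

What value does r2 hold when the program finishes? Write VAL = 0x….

0: ✓ CMP  NZCV=0010
1: ✓ ADDVC  r0←0xb0
2: ✓ SUBGT  r2←0x42
3: ✓ CMP  NZCV=1010
4: ✓ MOVMI  r3←0x17
5: ✓ MOVCS  r1←0xc0
6: ✓ ADDLE  r3←0x10
7: ✓ CMP  NZCV=1000
8: ✓ SUBCC  r1←0x79
9: ✓ ADDMI  r0←0x7f
10: · MOVHI

VAL = 0x42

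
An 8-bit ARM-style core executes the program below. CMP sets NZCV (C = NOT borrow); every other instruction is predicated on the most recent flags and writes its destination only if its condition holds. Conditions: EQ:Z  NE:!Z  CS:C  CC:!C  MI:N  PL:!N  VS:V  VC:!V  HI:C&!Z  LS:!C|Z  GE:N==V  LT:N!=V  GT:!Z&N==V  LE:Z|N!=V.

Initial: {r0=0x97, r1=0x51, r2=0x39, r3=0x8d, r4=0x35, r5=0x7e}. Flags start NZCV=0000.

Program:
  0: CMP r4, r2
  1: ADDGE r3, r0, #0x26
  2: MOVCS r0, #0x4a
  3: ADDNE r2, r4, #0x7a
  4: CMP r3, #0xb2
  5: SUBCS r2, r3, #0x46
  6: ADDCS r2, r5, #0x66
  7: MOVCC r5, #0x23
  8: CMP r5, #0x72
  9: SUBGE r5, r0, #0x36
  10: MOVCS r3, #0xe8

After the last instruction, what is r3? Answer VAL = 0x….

0: ✓ CMP  NZCV=1000
1: · ADDGE
2: · MOVCS
3: ✓ ADDNE  r2←0xaf
4: ✓ CMP  NZCV=1000
5: · SUBCS
6: · ADDCS
7: ✓ MOVCC  r5←0x23
8: ✓ CMP  NZCV=1000
9: · SUBGE
10: · MOVCS

VAL = 0x8d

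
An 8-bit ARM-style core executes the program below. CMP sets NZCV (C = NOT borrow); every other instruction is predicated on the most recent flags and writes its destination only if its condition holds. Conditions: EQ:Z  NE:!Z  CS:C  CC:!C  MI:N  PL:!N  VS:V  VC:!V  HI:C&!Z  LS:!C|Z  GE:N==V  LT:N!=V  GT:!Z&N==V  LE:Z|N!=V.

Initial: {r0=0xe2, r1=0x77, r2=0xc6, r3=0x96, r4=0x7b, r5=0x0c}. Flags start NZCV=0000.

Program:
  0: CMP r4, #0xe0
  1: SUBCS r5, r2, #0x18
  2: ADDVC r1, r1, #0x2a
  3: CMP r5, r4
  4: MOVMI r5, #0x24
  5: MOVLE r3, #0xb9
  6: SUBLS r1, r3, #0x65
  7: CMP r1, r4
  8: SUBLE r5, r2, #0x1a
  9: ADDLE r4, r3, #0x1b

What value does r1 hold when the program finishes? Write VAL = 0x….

[0] flags=1001 → (cmp)
[1] flags=1001 CS?F → skip
[2] flags=1001 VC?F → skip
[3] flags=1000 → (cmp)
[4] flags=1000 MI?T → r5=0x24
[5] flags=1000 LE?T → r3=0xb9
[6] flags=1000 LS?T → r1=0x54
[7] flags=1000 → (cmp)
[8] flags=1000 LE?T → r5=0xac
[9] flags=1000 LE?T → r4=0xd4

VAL = 0x54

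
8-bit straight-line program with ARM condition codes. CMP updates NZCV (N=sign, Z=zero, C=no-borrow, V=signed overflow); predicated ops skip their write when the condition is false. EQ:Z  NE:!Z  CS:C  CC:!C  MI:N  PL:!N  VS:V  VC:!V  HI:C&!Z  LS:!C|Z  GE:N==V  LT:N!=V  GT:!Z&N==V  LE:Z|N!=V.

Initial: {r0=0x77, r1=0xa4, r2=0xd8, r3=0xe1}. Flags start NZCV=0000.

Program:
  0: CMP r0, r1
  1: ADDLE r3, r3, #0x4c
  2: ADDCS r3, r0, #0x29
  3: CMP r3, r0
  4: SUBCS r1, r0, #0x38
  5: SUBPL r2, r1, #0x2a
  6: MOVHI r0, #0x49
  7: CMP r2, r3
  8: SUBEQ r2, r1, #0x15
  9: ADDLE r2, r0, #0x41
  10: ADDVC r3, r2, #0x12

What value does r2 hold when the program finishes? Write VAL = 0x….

[0] flags=1001 → (cmp)
[1] flags=1001 LE?F → skip
[2] flags=1001 CS?F → skip
[3] flags=0011 → (cmp)
[4] flags=0011 CS?T → r1=0x3f
[5] flags=0011 PL?T → r2=0x15
[6] flags=0011 HI?T → r0=0x49
[7] flags=0000 → (cmp)
[8] flags=0000 EQ?F → skip
[9] flags=0000 LE?F → skip
[10] flags=0000 VC?T → r3=0x27

VAL = 0x15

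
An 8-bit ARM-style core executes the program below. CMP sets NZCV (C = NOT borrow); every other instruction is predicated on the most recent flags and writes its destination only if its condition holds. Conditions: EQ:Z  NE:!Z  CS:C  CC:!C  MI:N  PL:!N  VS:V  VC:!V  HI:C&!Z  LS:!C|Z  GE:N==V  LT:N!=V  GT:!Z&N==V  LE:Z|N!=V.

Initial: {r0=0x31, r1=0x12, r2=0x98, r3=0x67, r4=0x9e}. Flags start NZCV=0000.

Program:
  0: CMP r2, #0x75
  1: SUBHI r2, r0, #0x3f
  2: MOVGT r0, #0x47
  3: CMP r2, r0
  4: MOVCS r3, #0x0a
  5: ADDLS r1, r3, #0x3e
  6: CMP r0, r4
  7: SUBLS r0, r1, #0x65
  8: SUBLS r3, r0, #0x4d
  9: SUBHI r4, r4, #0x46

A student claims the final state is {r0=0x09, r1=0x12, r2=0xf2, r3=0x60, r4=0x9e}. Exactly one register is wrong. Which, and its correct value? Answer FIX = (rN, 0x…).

FIX = (r0, 0xad)

0: ✓ CMP  NZCV=0011
1: ✓ SUBHI  r2←0xf2
2: · MOVGT
3: ✓ CMP  NZCV=1010
4: ✓ MOVCS  r3←0x0a
5: · ADDLS
6: ✓ CMP  NZCV=1001
7: ✓ SUBLS  r0←0xad
8: ✓ SUBLS  r3←0x60
9: · SUBHI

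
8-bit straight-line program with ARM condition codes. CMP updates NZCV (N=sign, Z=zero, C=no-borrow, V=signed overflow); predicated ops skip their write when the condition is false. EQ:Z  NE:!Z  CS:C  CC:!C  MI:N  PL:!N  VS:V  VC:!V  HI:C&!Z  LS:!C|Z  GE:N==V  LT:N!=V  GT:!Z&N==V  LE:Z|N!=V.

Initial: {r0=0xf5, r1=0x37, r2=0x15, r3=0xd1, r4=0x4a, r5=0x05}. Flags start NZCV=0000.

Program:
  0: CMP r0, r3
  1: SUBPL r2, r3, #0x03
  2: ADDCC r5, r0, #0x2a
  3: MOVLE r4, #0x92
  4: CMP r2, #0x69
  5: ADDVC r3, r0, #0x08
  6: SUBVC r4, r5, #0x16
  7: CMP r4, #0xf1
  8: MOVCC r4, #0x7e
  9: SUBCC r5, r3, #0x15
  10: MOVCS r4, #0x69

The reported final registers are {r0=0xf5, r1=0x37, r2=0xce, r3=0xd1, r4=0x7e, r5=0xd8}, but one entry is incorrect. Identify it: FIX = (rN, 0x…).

[0] flags=0010 → (cmp)
[1] flags=0010 PL?T → r2=0xce
[2] flags=0010 CC?F → skip
[3] flags=0010 LE?F → skip
[4] flags=0011 → (cmp)
[5] flags=0011 VC?F → skip
[6] flags=0011 VC?F → skip
[7] flags=0000 → (cmp)
[8] flags=0000 CC?T → r4=0x7e
[9] flags=0000 CC?T → r5=0xbc
[10] flags=0000 CS?F → skip

FIX = (r5, 0xbc)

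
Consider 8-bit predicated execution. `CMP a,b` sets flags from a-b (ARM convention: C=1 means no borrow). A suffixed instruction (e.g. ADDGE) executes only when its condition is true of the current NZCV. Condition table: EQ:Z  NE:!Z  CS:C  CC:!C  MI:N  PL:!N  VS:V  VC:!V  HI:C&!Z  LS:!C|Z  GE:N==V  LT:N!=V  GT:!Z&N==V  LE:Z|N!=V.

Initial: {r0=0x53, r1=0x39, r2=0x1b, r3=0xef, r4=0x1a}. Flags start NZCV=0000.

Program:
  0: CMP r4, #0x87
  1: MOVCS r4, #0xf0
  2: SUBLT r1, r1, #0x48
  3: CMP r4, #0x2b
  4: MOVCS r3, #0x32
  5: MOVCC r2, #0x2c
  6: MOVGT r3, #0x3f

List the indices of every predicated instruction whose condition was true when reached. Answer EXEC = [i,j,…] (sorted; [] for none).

[0] flags=1001 → (cmp)
[1] flags=1001 CS?F → skip
[2] flags=1001 LT?F → skip
[3] flags=1000 → (cmp)
[4] flags=1000 CS?F → skip
[5] flags=1000 CC?T → r2=0x2c
[6] flags=1000 GT?F → skip

EXEC = [5]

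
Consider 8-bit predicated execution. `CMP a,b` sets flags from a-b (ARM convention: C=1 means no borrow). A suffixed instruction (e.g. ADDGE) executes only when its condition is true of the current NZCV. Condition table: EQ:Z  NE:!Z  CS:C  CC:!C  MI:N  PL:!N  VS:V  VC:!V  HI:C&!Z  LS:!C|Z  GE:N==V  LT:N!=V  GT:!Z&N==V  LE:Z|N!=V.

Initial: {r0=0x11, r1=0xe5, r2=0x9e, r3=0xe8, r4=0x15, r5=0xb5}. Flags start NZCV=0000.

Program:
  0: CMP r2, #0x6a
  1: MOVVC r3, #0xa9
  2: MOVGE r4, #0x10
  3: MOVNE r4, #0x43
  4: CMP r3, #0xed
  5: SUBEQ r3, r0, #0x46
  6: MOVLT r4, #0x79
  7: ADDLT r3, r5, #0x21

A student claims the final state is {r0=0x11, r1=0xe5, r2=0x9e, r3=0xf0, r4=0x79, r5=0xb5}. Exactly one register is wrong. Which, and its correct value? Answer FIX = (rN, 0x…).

0: ✓ CMP  NZCV=0011
1: · MOVVC
2: · MOVGE
3: ✓ MOVNE  r4←0x43
4: ✓ CMP  NZCV=1000
5: · SUBEQ
6: ✓ MOVLT  r4←0x79
7: ✓ ADDLT  r3←0xd6

FIX = (r3, 0xd6)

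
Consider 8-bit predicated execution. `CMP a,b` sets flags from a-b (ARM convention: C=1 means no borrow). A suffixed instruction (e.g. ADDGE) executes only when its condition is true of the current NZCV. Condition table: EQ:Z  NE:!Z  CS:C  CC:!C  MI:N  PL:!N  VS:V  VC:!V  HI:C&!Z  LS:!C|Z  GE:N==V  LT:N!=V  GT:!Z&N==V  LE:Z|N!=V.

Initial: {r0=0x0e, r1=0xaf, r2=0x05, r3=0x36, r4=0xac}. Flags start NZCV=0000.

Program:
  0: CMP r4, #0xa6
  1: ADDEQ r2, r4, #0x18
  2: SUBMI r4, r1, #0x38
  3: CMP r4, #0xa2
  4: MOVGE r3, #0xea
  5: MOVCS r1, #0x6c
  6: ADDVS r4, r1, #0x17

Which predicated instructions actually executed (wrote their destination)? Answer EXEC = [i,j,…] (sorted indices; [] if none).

EXEC = [4,5]

0: ✓ CMP  NZCV=0010
1: · ADDEQ
2: · SUBMI
3: ✓ CMP  NZCV=0010
4: ✓ MOVGE  r3←0xea
5: ✓ MOVCS  r1←0x6c
6: · ADDVS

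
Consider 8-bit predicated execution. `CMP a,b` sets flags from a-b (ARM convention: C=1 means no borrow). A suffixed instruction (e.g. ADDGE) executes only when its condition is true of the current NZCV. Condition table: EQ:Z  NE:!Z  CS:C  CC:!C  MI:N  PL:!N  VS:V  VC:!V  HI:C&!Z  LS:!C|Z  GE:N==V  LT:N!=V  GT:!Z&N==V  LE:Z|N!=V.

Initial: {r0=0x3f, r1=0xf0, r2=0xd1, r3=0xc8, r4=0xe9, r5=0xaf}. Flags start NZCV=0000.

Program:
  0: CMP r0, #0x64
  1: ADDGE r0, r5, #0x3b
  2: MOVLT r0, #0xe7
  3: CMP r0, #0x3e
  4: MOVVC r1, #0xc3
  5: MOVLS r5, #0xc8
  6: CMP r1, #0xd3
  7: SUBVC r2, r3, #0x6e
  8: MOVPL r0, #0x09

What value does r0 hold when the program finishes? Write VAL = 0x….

[0] flags=1000 → (cmp)
[1] flags=1000 GE?F → skip
[2] flags=1000 LT?T → r0=0xe7
[3] flags=1010 → (cmp)
[4] flags=1010 VC?T → r1=0xc3
[5] flags=1010 LS?F → skip
[6] flags=1000 → (cmp)
[7] flags=1000 VC?T → r2=0x5a
[8] flags=1000 PL?F → skip

VAL = 0xe7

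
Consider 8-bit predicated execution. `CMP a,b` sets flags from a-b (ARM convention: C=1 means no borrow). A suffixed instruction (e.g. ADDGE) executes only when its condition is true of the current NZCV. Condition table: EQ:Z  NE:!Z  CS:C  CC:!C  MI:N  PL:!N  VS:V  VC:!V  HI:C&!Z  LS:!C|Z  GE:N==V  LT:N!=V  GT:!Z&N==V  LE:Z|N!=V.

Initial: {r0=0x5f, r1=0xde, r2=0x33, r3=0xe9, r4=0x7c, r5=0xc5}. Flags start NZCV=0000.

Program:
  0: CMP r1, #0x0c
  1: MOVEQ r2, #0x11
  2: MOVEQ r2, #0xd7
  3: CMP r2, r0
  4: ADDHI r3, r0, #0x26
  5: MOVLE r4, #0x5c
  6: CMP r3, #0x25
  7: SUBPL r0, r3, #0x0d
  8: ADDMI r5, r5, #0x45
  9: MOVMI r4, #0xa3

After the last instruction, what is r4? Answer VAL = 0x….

VAL = 0xa3

[0] flags=1010 → (cmp)
[1] flags=1010 EQ?F → skip
[2] flags=1010 EQ?F → skip
[3] flags=1000 → (cmp)
[4] flags=1000 HI?F → skip
[5] flags=1000 LE?T → r4=0x5c
[6] flags=1010 → (cmp)
[7] flags=1010 PL?F → skip
[8] flags=1010 MI?T → r5=0x0a
[9] flags=1010 MI?T → r4=0xa3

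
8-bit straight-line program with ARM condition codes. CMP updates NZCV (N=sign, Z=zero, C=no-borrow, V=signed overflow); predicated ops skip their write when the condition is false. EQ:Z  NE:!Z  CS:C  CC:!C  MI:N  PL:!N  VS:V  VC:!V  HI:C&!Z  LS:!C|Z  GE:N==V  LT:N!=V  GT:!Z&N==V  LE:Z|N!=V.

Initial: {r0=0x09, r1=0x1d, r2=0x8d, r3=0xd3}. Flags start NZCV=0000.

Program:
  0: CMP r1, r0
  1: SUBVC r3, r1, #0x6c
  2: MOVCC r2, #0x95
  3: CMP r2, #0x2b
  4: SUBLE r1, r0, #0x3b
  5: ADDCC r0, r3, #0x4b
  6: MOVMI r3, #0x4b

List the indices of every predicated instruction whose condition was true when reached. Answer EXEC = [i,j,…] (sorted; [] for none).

EXEC = [1,4]

0: ✓ CMP  NZCV=0010
1: ✓ SUBVC  r3←0xb1
2: · MOVCC
3: ✓ CMP  NZCV=0011
4: ✓ SUBLE  r1←0xce
5: · ADDCC
6: · MOVMI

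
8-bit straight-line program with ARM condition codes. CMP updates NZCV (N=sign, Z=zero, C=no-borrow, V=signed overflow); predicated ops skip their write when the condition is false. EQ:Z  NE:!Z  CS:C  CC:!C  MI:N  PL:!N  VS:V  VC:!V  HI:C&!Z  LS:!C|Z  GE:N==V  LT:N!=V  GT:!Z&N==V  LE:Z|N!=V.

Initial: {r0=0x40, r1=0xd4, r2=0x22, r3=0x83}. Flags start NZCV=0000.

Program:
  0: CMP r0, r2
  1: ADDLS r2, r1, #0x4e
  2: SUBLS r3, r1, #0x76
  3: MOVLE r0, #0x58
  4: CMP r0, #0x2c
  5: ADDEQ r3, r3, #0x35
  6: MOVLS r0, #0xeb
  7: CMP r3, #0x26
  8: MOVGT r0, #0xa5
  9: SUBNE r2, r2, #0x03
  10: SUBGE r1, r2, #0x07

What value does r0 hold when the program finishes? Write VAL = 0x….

VAL = 0x40

0: ✓ CMP  NZCV=0010
1: · ADDLS
2: · SUBLS
3: · MOVLE
4: ✓ CMP  NZCV=0010
5: · ADDEQ
6: · MOVLS
7: ✓ CMP  NZCV=0011
8: · MOVGT
9: ✓ SUBNE  r2←0x1f
10: · SUBGE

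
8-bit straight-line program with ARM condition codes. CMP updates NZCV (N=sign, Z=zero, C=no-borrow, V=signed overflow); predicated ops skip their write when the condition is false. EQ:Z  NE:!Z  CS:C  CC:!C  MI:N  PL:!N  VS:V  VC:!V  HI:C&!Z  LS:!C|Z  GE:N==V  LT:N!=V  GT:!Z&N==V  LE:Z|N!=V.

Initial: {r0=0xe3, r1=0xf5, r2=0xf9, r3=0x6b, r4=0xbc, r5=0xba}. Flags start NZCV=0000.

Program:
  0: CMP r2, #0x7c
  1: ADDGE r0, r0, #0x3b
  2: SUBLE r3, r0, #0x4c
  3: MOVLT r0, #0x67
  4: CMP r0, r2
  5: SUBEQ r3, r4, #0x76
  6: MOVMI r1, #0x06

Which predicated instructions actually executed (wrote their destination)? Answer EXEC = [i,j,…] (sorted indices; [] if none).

[0] flags=0011 → (cmp)
[1] flags=0011 GE?F → skip
[2] flags=0011 LE?T → r3=0x97
[3] flags=0011 LT?T → r0=0x67
[4] flags=0000 → (cmp)
[5] flags=0000 EQ?F → skip
[6] flags=0000 MI?F → skip

EXEC = [2,3]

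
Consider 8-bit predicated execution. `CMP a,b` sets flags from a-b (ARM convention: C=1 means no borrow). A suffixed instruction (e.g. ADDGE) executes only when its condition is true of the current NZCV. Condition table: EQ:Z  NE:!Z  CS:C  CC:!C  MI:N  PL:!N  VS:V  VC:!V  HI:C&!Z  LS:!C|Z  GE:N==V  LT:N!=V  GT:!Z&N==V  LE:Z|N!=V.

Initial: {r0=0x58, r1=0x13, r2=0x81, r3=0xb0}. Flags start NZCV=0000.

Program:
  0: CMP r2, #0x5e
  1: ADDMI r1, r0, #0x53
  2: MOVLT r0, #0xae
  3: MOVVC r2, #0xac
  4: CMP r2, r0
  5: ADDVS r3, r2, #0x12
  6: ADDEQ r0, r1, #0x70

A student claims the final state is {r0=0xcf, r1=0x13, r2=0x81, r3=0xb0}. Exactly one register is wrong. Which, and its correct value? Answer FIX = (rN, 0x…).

0: ✓ CMP  NZCV=0011
1: · ADDMI
2: ✓ MOVLT  r0←0xae
3: · MOVVC
4: ✓ CMP  NZCV=1000
5: · ADDVS
6: · ADDEQ

FIX = (r0, 0xae)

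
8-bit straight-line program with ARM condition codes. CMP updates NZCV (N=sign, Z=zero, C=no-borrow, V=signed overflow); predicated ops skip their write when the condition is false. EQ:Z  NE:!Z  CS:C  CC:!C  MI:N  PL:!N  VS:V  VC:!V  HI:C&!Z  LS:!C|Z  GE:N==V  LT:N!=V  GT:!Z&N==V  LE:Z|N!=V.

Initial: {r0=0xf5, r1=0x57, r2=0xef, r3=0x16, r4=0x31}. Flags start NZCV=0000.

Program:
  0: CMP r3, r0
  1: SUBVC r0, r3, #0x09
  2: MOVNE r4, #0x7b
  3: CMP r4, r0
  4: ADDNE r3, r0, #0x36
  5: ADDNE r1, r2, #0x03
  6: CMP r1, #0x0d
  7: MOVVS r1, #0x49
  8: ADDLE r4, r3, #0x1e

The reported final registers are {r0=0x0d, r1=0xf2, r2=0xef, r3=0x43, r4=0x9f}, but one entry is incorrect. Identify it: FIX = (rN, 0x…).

FIX = (r4, 0x61)

0: ✓ CMP  NZCV=0000
1: ✓ SUBVC  r0←0x0d
2: ✓ MOVNE  r4←0x7b
3: ✓ CMP  NZCV=0010
4: ✓ ADDNE  r3←0x43
5: ✓ ADDNE  r1←0xf2
6: ✓ CMP  NZCV=1010
7: · MOVVS
8: ✓ ADDLE  r4←0x61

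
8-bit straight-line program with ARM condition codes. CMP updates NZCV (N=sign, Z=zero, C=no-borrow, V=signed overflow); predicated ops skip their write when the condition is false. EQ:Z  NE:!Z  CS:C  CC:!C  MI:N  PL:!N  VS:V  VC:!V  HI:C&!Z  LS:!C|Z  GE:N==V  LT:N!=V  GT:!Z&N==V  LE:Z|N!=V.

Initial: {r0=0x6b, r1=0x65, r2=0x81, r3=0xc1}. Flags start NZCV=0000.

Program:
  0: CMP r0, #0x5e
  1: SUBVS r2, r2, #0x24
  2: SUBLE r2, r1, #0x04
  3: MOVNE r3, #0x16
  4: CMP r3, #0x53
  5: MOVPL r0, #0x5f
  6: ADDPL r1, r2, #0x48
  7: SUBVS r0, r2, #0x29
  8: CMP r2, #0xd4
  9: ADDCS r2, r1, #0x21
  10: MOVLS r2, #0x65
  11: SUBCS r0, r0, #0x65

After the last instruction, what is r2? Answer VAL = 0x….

0: ✓ CMP  NZCV=0010
1: · SUBVS
2: · SUBLE
3: ✓ MOVNE  r3←0x16
4: ✓ CMP  NZCV=1000
5: · MOVPL
6: · ADDPL
7: · SUBVS
8: ✓ CMP  NZCV=1000
9: · ADDCS
10: ✓ MOVLS  r2←0x65
11: · SUBCS

VAL = 0x65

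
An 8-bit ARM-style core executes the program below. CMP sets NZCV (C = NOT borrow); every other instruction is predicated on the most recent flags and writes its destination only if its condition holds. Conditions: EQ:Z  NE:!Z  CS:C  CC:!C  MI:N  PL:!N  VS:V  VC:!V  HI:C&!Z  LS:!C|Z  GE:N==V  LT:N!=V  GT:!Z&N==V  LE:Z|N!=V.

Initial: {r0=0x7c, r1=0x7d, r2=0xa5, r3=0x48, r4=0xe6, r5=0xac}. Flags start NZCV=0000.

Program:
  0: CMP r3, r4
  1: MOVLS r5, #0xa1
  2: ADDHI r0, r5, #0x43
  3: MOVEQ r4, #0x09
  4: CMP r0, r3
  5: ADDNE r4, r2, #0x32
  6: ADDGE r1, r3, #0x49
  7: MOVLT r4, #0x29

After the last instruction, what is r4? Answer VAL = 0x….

VAL = 0xd7

0: ✓ CMP  NZCV=0000
1: ✓ MOVLS  r5←0xa1
2: · ADDHI
3: · MOVEQ
4: ✓ CMP  NZCV=0010
5: ✓ ADDNE  r4←0xd7
6: ✓ ADDGE  r1←0x91
7: · MOVLT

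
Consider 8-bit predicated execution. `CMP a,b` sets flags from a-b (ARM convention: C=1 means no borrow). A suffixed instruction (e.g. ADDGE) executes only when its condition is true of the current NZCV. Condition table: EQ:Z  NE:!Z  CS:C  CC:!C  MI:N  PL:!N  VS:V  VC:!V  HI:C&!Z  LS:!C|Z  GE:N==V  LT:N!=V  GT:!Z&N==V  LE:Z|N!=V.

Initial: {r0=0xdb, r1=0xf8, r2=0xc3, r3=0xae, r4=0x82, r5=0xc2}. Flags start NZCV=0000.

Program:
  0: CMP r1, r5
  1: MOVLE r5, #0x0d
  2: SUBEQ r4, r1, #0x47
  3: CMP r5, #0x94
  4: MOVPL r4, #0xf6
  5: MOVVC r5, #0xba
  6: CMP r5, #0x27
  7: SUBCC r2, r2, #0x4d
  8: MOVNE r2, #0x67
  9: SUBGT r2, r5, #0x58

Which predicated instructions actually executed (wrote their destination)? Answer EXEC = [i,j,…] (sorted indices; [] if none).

[0] flags=0010 → (cmp)
[1] flags=0010 LE?F → skip
[2] flags=0010 EQ?F → skip
[3] flags=0010 → (cmp)
[4] flags=0010 PL?T → r4=0xf6
[5] flags=0010 VC?T → r5=0xba
[6] flags=1010 → (cmp)
[7] flags=1010 CC?F → skip
[8] flags=1010 NE?T → r2=0x67
[9] flags=1010 GT?F → skip

EXEC = [4,5,8]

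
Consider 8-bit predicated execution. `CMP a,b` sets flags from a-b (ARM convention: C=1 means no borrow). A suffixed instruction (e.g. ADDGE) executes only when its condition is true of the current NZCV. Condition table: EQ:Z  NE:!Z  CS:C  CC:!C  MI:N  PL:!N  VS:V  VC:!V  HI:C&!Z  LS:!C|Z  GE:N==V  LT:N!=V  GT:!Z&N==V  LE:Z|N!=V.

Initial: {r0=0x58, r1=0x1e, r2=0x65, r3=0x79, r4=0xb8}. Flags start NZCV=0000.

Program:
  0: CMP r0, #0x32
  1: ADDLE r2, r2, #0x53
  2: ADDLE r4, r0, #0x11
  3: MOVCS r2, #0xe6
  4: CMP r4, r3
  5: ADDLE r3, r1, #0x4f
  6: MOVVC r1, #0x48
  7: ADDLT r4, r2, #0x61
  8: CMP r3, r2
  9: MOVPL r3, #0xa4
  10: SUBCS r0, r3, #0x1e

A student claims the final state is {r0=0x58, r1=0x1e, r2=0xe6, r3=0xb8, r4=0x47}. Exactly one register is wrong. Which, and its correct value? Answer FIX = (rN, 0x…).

[0] flags=0010 → (cmp)
[1] flags=0010 LE?F → skip
[2] flags=0010 LE?F → skip
[3] flags=0010 CS?T → r2=0xe6
[4] flags=0011 → (cmp)
[5] flags=0011 LE?T → r3=0x6d
[6] flags=0011 VC?F → skip
[7] flags=0011 LT?T → r4=0x47
[8] flags=1001 → (cmp)
[9] flags=1001 PL?F → skip
[10] flags=1001 CS?F → skip

FIX = (r3, 0x6d)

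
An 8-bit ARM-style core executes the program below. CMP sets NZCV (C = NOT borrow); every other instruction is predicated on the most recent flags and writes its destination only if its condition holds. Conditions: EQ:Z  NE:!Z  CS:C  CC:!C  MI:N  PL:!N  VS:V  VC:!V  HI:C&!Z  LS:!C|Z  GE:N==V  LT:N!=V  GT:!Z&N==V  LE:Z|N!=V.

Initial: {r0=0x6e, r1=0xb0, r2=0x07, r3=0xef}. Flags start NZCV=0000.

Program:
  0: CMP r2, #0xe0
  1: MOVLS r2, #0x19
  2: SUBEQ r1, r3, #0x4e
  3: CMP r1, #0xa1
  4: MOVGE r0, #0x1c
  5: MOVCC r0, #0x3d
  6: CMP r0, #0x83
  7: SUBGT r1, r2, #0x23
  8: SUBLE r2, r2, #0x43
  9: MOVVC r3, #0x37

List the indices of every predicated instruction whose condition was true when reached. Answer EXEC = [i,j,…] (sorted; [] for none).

EXEC = [1,4,7]

0: ✓ CMP  NZCV=0000
1: ✓ MOVLS  r2←0x19
2: · SUBEQ
3: ✓ CMP  NZCV=0010
4: ✓ MOVGE  r0←0x1c
5: · MOVCC
6: ✓ CMP  NZCV=1001
7: ✓ SUBGT  r1←0xf6
8: · SUBLE
9: · MOVVC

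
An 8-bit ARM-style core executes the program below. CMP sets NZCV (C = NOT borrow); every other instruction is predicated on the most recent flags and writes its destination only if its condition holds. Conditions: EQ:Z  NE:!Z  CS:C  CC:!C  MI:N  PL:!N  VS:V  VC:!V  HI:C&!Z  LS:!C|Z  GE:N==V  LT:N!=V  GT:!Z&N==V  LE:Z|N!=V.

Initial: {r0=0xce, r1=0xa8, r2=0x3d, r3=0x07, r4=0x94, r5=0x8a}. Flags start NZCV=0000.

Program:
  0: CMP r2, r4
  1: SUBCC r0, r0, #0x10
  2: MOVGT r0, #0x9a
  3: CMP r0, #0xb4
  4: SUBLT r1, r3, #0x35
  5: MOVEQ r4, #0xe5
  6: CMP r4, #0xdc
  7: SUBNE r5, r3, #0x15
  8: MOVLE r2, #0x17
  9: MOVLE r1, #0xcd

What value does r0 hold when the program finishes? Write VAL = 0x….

VAL = 0x9a

[0] flags=1001 → (cmp)
[1] flags=1001 CC?T → r0=0xbe
[2] flags=1001 GT?T → r0=0x9a
[3] flags=1000 → (cmp)
[4] flags=1000 LT?T → r1=0xd2
[5] flags=1000 EQ?F → skip
[6] flags=1000 → (cmp)
[7] flags=1000 NE?T → r5=0xf2
[8] flags=1000 LE?T → r2=0x17
[9] flags=1000 LE?T → r1=0xcd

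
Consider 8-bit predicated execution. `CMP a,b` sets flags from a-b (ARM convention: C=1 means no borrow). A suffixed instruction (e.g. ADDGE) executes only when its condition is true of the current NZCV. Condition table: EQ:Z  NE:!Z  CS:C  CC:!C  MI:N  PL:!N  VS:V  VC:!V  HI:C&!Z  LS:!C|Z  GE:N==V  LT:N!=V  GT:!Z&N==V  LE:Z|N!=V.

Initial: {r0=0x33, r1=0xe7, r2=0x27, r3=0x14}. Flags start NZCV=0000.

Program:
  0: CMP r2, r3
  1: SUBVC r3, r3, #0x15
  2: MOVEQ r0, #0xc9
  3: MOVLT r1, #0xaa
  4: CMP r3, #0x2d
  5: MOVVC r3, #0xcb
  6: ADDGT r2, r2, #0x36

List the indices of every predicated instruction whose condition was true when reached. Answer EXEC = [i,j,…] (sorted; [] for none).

0: ✓ CMP  NZCV=0010
1: ✓ SUBVC  r3←0xff
2: · MOVEQ
3: · MOVLT
4: ✓ CMP  NZCV=1010
5: ✓ MOVVC  r3←0xcb
6: · ADDGT

EXEC = [1,5]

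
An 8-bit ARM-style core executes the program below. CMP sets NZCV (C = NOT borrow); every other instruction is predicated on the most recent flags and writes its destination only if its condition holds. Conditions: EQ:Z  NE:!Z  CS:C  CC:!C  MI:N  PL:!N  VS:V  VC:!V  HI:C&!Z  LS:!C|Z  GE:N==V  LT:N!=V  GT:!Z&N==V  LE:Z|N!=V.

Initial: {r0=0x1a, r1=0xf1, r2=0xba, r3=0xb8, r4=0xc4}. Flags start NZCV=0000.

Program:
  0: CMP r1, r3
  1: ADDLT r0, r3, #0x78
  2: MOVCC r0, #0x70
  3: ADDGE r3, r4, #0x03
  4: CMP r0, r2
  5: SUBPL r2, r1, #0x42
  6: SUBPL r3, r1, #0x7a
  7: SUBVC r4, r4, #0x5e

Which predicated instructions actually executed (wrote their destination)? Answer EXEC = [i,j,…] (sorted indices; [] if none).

EXEC = [3,5,6,7]

[0] flags=0010 → (cmp)
[1] flags=0010 LT?F → skip
[2] flags=0010 CC?F → skip
[3] flags=0010 GE?T → r3=0xc7
[4] flags=0000 → (cmp)
[5] flags=0000 PL?T → r2=0xaf
[6] flags=0000 PL?T → r3=0x77
[7] flags=0000 VC?T → r4=0x66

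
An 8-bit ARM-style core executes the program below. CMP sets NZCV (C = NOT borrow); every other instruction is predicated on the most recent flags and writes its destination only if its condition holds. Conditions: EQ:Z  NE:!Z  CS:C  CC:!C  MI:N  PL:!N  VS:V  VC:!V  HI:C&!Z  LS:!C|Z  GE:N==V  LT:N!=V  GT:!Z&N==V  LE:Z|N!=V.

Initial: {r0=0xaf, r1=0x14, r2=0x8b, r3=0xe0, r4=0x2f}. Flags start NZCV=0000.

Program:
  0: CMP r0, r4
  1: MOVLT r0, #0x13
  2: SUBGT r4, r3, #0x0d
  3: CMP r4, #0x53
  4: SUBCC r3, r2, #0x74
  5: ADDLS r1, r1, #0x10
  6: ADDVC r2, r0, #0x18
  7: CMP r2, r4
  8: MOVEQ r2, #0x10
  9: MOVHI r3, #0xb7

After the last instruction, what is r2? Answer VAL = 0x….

[0] flags=1010 → (cmp)
[1] flags=1010 LT?T → r0=0x13
[2] flags=1010 GT?F → skip
[3] flags=1000 → (cmp)
[4] flags=1000 CC?T → r3=0x17
[5] flags=1000 LS?T → r1=0x24
[6] flags=1000 VC?T → r2=0x2b
[7] flags=1000 → (cmp)
[8] flags=1000 EQ?F → skip
[9] flags=1000 HI?F → skip

VAL = 0x2b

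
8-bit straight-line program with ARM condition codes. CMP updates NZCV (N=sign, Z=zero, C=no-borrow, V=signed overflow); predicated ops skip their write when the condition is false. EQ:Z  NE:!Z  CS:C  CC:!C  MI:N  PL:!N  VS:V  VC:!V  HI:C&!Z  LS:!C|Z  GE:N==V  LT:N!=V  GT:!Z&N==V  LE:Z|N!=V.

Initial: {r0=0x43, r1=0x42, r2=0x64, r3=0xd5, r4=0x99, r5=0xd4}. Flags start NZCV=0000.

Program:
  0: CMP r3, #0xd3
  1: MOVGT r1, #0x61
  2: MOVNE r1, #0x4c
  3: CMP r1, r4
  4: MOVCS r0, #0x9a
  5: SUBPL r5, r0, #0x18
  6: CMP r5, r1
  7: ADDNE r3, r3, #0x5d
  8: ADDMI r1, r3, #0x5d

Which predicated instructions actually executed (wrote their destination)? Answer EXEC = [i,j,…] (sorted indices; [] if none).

0: ✓ CMP  NZCV=0010
1: ✓ MOVGT  r1←0x61
2: ✓ MOVNE  r1←0x4c
3: ✓ CMP  NZCV=1001
4: · MOVCS
5: · SUBPL
6: ✓ CMP  NZCV=1010
7: ✓ ADDNE  r3←0x32
8: ✓ ADDMI  r1←0x8f

EXEC = [1,2,7,8]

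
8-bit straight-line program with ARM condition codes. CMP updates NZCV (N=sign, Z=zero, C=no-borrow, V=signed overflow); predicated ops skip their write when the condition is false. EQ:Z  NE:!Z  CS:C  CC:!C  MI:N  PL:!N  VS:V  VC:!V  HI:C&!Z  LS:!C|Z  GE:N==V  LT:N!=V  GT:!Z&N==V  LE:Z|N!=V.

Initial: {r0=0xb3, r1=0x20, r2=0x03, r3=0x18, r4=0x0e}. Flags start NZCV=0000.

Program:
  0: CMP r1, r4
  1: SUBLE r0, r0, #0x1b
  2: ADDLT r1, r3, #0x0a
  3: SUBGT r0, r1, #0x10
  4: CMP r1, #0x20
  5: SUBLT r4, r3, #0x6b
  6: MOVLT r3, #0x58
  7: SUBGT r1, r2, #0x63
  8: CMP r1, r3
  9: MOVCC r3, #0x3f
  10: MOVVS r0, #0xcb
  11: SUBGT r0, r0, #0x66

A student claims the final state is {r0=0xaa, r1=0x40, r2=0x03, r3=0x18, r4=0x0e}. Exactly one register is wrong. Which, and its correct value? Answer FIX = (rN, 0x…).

FIX = (r1, 0x20)

0: ✓ CMP  NZCV=0010
1: · SUBLE
2: · ADDLT
3: ✓ SUBGT  r0←0x10
4: ✓ CMP  NZCV=0110
5: · SUBLT
6: · MOVLT
7: · SUBGT
8: ✓ CMP  NZCV=0010
9: · MOVCC
10: · MOVVS
11: ✓ SUBGT  r0←0xaa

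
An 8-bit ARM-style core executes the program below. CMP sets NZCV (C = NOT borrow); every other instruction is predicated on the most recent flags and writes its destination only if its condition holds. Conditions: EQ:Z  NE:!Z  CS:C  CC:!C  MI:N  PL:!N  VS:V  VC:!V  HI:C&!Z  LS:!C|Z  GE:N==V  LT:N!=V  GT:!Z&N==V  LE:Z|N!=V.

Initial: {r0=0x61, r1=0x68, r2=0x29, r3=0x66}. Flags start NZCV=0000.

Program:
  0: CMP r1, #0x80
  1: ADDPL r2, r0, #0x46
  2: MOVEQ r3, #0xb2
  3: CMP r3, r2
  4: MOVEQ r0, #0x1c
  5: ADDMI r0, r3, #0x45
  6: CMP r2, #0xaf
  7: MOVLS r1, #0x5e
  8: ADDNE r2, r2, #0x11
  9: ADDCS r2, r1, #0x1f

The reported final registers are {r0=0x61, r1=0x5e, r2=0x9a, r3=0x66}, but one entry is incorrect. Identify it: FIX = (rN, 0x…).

0: ✓ CMP  NZCV=1001
1: · ADDPL
2: · MOVEQ
3: ✓ CMP  NZCV=0010
4: · MOVEQ
5: · ADDMI
6: ✓ CMP  NZCV=0000
7: ✓ MOVLS  r1←0x5e
8: ✓ ADDNE  r2←0x3a
9: · ADDCS

FIX = (r2, 0x3a)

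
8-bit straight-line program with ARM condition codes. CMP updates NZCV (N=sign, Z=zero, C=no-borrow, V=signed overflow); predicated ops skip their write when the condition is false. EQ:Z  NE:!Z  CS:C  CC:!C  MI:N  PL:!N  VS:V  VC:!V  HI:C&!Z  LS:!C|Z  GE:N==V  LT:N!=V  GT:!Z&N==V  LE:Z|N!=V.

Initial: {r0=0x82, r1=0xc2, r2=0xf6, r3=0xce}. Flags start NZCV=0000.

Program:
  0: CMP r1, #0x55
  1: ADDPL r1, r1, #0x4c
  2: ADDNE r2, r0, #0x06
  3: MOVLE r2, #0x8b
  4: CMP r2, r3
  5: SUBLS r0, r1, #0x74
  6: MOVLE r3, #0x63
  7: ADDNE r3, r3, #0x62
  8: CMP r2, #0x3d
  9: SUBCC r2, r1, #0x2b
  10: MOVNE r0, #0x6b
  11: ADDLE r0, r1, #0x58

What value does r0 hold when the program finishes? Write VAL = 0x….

[0] flags=0011 → (cmp)
[1] flags=0011 PL?T → r1=0x0e
[2] flags=0011 NE?T → r2=0x88
[3] flags=0011 LE?T → r2=0x8b
[4] flags=1000 → (cmp)
[5] flags=1000 LS?T → r0=0x9a
[6] flags=1000 LE?T → r3=0x63
[7] flags=1000 NE?T → r3=0xc5
[8] flags=0011 → (cmp)
[9] flags=0011 CC?F → skip
[10] flags=0011 NE?T → r0=0x6b
[11] flags=0011 LE?T → r0=0x66

VAL = 0x66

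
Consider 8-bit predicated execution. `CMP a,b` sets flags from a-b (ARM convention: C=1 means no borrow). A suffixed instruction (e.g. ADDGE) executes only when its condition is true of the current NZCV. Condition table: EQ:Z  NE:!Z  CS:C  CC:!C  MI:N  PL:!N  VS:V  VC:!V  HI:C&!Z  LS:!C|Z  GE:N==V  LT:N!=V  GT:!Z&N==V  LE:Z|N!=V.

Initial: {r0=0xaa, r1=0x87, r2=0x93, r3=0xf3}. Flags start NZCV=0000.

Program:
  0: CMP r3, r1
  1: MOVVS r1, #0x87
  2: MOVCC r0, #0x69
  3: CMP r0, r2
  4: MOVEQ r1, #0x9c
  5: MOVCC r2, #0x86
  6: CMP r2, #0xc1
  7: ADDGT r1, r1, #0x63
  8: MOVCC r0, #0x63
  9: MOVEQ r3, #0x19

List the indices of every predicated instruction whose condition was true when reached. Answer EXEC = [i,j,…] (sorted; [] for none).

EXEC = [8]

0: ✓ CMP  NZCV=0010
1: · MOVVS
2: · MOVCC
3: ✓ CMP  NZCV=0010
4: · MOVEQ
5: · MOVCC
6: ✓ CMP  NZCV=1000
7: · ADDGT
8: ✓ MOVCC  r0←0x63
9: · MOVEQ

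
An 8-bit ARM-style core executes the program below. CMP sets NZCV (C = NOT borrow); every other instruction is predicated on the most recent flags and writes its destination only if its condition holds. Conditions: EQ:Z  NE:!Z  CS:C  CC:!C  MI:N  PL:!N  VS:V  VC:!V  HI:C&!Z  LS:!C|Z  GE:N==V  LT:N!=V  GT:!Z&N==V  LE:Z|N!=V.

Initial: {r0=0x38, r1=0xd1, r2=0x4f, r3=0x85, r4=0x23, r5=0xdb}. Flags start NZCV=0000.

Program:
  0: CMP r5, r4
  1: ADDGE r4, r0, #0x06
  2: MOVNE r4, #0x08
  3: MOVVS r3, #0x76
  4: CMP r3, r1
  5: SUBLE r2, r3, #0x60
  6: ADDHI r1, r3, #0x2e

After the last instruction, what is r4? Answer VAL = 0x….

0: ✓ CMP  NZCV=1010
1: · ADDGE
2: ✓ MOVNE  r4←0x08
3: · MOVVS
4: ✓ CMP  NZCV=1000
5: ✓ SUBLE  r2←0x25
6: · ADDHI

VAL = 0x08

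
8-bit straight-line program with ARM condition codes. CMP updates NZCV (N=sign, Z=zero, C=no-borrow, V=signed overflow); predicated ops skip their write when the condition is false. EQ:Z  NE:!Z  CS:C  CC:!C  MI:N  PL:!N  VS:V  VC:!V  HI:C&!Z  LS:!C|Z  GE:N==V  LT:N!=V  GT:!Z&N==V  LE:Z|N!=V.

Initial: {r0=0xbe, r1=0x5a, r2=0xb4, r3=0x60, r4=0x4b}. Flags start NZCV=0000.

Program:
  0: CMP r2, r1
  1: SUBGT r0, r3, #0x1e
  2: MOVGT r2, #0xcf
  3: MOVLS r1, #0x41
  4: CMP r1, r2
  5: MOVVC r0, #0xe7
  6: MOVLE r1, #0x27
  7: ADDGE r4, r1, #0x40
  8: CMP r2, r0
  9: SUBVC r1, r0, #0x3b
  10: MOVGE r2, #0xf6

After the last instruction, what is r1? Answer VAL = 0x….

0: ✓ CMP  NZCV=0011
1: · SUBGT
2: · MOVGT
3: · MOVLS
4: ✓ CMP  NZCV=1001
5: · MOVVC
6: · MOVLE
7: ✓ ADDGE  r4←0x9a
8: ✓ CMP  NZCV=1000
9: ✓ SUBVC  r1←0x83
10: · MOVGE

VAL = 0x83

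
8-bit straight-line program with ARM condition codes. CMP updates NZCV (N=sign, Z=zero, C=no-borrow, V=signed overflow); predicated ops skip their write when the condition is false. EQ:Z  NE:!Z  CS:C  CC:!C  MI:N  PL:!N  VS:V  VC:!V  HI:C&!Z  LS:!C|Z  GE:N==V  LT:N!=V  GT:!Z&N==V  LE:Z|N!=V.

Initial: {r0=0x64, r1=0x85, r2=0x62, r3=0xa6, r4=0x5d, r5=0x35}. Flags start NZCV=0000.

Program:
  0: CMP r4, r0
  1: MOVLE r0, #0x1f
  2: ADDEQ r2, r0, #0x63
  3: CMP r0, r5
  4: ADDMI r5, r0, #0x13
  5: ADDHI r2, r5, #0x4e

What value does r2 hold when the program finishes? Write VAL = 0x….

VAL = 0x62

0: ✓ CMP  NZCV=1000
1: ✓ MOVLE  r0←0x1f
2: · ADDEQ
3: ✓ CMP  NZCV=1000
4: ✓ ADDMI  r5←0x32
5: · ADDHI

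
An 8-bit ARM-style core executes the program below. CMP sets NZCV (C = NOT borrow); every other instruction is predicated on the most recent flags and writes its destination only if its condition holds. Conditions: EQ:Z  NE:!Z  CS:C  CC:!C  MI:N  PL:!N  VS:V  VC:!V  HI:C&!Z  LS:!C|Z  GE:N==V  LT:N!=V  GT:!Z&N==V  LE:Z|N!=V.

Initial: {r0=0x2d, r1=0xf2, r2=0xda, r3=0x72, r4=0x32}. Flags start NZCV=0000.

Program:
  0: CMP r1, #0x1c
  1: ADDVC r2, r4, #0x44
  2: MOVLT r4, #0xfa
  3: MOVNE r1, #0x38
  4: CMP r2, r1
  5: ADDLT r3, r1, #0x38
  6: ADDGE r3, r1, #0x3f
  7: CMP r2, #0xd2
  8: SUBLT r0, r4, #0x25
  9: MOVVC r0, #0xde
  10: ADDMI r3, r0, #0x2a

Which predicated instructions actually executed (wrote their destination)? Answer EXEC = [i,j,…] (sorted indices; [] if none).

0: ✓ CMP  NZCV=1010
1: ✓ ADDVC  r2←0x76
2: ✓ MOVLT  r4←0xfa
3: ✓ MOVNE  r1←0x38
4: ✓ CMP  NZCV=0010
5: · ADDLT
6: ✓ ADDGE  r3←0x77
7: ✓ CMP  NZCV=1001
8: · SUBLT
9: · MOVVC
10: ✓ ADDMI  r3←0x57

EXEC = [1,2,3,6,10]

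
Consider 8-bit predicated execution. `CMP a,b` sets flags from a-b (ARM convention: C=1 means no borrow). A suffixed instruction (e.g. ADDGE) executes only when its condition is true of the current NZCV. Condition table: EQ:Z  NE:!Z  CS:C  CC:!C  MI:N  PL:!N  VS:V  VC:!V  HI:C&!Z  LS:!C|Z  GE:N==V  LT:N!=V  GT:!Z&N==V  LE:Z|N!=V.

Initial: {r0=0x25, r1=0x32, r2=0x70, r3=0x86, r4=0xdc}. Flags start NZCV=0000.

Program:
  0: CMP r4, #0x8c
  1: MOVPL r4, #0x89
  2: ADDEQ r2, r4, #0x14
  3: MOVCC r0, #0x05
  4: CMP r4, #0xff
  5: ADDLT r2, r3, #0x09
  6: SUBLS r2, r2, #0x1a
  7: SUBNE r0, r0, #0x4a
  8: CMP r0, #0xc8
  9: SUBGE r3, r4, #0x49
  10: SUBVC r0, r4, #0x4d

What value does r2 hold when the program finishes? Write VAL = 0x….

0: ✓ CMP  NZCV=0010
1: ✓ MOVPL  r4←0x89
2: · ADDEQ
3: · MOVCC
4: ✓ CMP  NZCV=1000
5: ✓ ADDLT  r2←0x8f
6: ✓ SUBLS  r2←0x75
7: ✓ SUBNE  r0←0xdb
8: ✓ CMP  NZCV=0010
9: ✓ SUBGE  r3←0x40
10: ✓ SUBVC  r0←0x3c

VAL = 0x75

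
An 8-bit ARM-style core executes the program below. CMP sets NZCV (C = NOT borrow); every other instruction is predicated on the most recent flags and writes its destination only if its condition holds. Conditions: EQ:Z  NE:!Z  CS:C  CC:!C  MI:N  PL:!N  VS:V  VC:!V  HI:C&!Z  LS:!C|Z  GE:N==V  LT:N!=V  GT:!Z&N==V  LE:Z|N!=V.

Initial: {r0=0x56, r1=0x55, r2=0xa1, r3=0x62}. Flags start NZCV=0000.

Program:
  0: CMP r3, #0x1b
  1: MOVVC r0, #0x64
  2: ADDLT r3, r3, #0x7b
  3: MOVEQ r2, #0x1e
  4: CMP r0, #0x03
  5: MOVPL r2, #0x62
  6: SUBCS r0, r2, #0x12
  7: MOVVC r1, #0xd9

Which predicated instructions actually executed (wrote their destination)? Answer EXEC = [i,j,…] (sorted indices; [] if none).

0: ✓ CMP  NZCV=0010
1: ✓ MOVVC  r0←0x64
2: · ADDLT
3: · MOVEQ
4: ✓ CMP  NZCV=0010
5: ✓ MOVPL  r2←0x62
6: ✓ SUBCS  r0←0x50
7: ✓ MOVVC  r1←0xd9

EXEC = [1,5,6,7]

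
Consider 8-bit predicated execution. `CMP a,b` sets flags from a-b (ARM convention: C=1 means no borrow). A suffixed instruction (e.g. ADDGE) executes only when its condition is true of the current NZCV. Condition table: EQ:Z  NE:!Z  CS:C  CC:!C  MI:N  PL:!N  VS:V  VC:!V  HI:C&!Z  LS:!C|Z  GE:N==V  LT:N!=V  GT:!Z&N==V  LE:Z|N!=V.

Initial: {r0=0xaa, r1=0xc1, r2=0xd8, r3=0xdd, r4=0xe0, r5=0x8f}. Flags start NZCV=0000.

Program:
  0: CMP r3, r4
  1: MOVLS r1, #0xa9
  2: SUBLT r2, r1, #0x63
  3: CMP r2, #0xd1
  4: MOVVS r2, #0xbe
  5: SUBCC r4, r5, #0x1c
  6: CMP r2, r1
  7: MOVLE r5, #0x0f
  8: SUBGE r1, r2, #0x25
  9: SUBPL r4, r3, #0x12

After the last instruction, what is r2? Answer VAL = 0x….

VAL = 0x46

0: ✓ CMP  NZCV=1000
1: ✓ MOVLS  r1←0xa9
2: ✓ SUBLT  r2←0x46
3: ✓ CMP  NZCV=0000
4: · MOVVS
5: ✓ SUBCC  r4←0x73
6: ✓ CMP  NZCV=1001
7: · MOVLE
8: ✓ SUBGE  r1←0x21
9: · SUBPL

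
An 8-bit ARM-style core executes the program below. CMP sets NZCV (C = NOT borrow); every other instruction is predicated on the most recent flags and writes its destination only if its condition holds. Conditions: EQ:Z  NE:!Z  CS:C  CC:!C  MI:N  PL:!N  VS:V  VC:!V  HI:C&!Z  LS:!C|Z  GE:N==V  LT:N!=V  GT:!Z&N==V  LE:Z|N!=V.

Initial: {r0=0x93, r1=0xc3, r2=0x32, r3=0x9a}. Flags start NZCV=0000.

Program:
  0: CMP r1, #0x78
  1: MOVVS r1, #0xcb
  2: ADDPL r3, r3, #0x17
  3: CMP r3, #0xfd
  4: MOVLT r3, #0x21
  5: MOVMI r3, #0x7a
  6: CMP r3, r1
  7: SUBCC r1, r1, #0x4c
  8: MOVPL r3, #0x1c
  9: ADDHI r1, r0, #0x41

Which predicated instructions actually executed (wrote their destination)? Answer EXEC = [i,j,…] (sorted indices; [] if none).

0: ✓ CMP  NZCV=0011
1: ✓ MOVVS  r1←0xcb
2: ✓ ADDPL  r3←0xb1
3: ✓ CMP  NZCV=1000
4: ✓ MOVLT  r3←0x21
5: ✓ MOVMI  r3←0x7a
6: ✓ CMP  NZCV=1001
7: ✓ SUBCC  r1←0x7f
8: · MOVPL
9: · ADDHI

EXEC = [1,2,4,5,7]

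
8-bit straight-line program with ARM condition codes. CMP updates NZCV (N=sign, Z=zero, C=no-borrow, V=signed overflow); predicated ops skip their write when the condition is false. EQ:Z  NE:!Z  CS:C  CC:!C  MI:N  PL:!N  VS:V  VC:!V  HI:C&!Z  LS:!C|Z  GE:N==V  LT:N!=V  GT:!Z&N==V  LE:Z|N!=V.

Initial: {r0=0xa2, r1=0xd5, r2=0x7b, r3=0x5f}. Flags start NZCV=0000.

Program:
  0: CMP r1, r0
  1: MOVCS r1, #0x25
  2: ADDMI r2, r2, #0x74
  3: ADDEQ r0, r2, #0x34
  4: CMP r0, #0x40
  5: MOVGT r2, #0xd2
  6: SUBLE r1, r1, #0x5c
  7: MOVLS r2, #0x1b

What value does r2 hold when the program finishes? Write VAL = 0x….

0: ✓ CMP  NZCV=0010
1: ✓ MOVCS  r1←0x25
2: · ADDMI
3: · ADDEQ
4: ✓ CMP  NZCV=0011
5: · MOVGT
6: ✓ SUBLE  r1←0xc9
7: · MOVLS

VAL = 0x7b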